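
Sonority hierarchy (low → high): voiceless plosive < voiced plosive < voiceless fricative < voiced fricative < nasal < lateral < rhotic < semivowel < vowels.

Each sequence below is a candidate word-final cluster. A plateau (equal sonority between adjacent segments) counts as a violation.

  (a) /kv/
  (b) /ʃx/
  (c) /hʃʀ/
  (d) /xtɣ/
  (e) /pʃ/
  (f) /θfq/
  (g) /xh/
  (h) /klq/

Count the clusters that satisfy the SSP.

(a) /kv/: profile 1-4 — violates.
(b) /ʃx/: profile 3-3 — violates.
(c) /hʃʀ/: profile 3-3-7 — violates.
(d) /xtɣ/: profile 3-1-4 — violates.
(e) /pʃ/: profile 1-3 — violates.
(f) /θfq/: profile 3-3-1 — violates.
(g) /xh/: profile 3-3 — violates.
(h) /klq/: profile 1-6-1 — violates.

0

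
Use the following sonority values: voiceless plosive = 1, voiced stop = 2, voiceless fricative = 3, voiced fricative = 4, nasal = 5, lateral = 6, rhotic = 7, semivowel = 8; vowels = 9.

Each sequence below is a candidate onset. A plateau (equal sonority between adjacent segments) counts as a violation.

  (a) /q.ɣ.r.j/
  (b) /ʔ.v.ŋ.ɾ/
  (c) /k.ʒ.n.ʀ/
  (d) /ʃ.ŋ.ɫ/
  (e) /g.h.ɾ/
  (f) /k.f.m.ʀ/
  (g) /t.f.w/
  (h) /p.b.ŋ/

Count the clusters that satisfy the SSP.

8

(a) /q.ɣ.r.j/: profile 1-4-7-8 — obeys.
(b) /ʔ.v.ŋ.ɾ/: profile 1-4-5-7 — obeys.
(c) /k.ʒ.n.ʀ/: profile 1-4-5-7 — obeys.
(d) /ʃ.ŋ.ɫ/: profile 3-5-6 — obeys.
(e) /g.h.ɾ/: profile 2-3-7 — obeys.
(f) /k.f.m.ʀ/: profile 1-3-5-7 — obeys.
(g) /t.f.w/: profile 1-3-8 — obeys.
(h) /p.b.ŋ/: profile 1-2-5 — obeys.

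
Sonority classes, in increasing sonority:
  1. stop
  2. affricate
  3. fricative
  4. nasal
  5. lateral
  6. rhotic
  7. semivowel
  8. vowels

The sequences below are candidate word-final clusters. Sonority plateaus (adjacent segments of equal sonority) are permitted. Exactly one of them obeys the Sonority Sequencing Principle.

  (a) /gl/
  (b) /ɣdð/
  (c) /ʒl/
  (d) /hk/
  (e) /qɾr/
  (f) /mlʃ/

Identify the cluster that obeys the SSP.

d

(a) /gl/: profile 1-5 — violates.
(b) /ɣdð/: profile 3-1-3 — violates.
(c) /ʒl/: profile 3-5 — violates.
(d) /hk/: profile 3-1 — obeys.
(e) /qɾr/: profile 1-6-6 — violates.
(f) /mlʃ/: profile 4-5-3 — violates.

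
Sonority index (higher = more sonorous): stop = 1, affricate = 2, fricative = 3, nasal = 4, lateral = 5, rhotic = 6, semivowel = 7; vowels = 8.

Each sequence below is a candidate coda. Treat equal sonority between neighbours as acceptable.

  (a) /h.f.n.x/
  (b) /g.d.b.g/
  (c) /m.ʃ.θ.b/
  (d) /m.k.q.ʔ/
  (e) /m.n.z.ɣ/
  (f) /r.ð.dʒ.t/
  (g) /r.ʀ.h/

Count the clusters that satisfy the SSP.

(a) sonority 3-3-4-3: ill-formed.
(b) sonority 1-1-1-1: well-formed.
(c) sonority 4-3-3-1: well-formed.
(d) sonority 4-1-1-1: well-formed.
(e) sonority 4-4-3-3: well-formed.
(f) sonority 6-3-2-1: well-formed.
(g) sonority 6-6-3: well-formed.

6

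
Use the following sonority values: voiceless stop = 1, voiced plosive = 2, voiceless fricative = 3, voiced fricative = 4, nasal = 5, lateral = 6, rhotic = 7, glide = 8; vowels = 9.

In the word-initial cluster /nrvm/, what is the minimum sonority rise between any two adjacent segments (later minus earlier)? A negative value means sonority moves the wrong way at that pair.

-3

/n/ is a nasal (sonority 5).
/r/ is a rhotic (sonority 7).
/v/ is a voiced fricative (sonority 4).
/m/ is a nasal (sonority 5).
/n/→/r/: change +2.
/r/→/v/: change -3.
/v/→/m/: change +1.
Minimum = -3.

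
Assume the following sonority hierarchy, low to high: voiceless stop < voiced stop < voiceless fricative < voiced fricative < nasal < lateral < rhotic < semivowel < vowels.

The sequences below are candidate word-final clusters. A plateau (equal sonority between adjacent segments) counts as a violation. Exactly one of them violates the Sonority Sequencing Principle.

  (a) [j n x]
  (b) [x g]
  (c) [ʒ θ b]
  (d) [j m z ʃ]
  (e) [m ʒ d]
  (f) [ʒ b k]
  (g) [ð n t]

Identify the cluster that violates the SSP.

(a) sonority 8-5-3: well-formed.
(b) sonority 3-2: well-formed.
(c) sonority 4-3-2: well-formed.
(d) sonority 8-5-4-3: well-formed.
(e) sonority 5-4-2: well-formed.
(f) sonority 4-2-1: well-formed.
(g) sonority 4-5-1: ill-formed.

g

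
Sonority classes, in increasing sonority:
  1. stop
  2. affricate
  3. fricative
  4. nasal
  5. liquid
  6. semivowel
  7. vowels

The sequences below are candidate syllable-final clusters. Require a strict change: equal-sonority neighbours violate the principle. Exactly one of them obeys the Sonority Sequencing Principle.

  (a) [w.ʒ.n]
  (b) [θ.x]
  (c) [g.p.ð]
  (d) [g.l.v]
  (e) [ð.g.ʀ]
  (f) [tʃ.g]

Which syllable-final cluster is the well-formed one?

f

(a) [w.ʒ.n]: profile 6-3-4 — violates.
(b) [θ.x]: profile 3-3 — violates.
(c) [g.p.ð]: profile 1-1-3 — violates.
(d) [g.l.v]: profile 1-5-3 — violates.
(e) [ð.g.ʀ]: profile 3-1-5 — violates.
(f) [tʃ.g]: profile 2-1 — obeys.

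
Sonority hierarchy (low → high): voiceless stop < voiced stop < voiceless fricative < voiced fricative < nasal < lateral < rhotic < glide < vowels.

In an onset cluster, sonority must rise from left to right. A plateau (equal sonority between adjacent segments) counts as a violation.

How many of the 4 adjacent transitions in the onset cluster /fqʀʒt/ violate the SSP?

/f/ is a voiceless fricative (sonority 3).
/q/ is a voiceless stop (sonority 1).
/ʀ/ is a rhotic (sonority 7).
/ʒ/ is a voiced fricative (sonority 4).
/t/ is a voiceless stop (sonority 1).
/f/→/q/: 3→1 (does not rise) — violation.
/q/→/ʀ/: 1→7 (rises) — ok.
/ʀ/→/ʒ/: 7→4 (does not rise) — violation.
/ʒ/→/t/: 4→1 (does not rise) — violation.

3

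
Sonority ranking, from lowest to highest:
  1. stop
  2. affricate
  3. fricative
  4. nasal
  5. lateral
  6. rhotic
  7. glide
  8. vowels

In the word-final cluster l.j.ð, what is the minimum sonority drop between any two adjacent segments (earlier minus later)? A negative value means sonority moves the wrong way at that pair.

-2

/l/ is a lateral (sonority 5).
/j/ is a glide (sonority 7).
/ð/ is a fricative (sonority 3).
/l/→/j/: change -2.
/j/→/ð/: change +4.
Minimum = -2.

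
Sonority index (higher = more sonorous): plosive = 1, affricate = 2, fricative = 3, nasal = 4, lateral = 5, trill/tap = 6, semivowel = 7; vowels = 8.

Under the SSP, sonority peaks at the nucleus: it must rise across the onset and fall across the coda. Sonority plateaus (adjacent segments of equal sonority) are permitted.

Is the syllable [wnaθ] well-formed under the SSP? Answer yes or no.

Onset: /w/ is a semivowel (sonority 7), /n/ is a nasal (sonority 4); then the nucleus /a/ (sonority 8).
Onset profile 7-4-8 — does not rise throughout.
Coda: /θ/ is a fricative (sonority 3).
Coda profile 8-3 — falls from the nucleus.

no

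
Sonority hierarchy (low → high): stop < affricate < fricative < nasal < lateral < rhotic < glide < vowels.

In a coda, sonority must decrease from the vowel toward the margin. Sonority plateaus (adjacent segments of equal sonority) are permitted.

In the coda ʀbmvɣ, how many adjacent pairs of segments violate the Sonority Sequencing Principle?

/ʀ/ — rhotic, sonority 6.
/b/ — stop, sonority 1.
/m/ — nasal, sonority 4.
/v/ — fricative, sonority 3.
/ɣ/ — fricative, sonority 3.
/ʀ/→/b/: 6→1 (falls) — ok.
/b/→/m/: 1→4 (does not fall) — violation.
/m/→/v/: 4→3 (falls) — ok.
/v/→/ɣ/: 3→3 (plateau, allowed) — ok.

1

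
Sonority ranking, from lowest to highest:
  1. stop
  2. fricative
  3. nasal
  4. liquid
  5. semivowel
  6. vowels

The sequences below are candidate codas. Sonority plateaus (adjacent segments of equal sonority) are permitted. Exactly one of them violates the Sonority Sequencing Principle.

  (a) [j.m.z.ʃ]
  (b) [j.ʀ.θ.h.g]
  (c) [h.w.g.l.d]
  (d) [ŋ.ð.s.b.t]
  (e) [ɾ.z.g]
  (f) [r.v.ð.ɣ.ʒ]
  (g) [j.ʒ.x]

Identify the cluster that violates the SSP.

(a) 5-3-2-2 → obeys
(b) 5-4-2-2-1 → obeys
(c) 2-5-1-4-1 → violates
(d) 3-2-2-1-1 → obeys
(e) 4-2-1 → obeys
(f) 4-2-2-2-2 → obeys
(g) 5-2-2 → obeys

c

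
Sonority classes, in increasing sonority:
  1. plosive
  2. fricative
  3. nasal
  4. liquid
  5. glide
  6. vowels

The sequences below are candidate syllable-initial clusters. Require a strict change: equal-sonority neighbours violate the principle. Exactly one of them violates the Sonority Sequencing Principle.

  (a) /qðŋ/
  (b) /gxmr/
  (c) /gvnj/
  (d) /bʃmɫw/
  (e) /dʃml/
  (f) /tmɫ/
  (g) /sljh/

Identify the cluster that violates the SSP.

(a) sonority 1-2-3: well-formed.
(b) sonority 1-2-3-4: well-formed.
(c) sonority 1-2-3-5: well-formed.
(d) sonority 1-2-3-4-5: well-formed.
(e) sonority 1-2-3-4: well-formed.
(f) sonority 1-3-4: well-formed.
(g) sonority 2-4-5-2: ill-formed.

g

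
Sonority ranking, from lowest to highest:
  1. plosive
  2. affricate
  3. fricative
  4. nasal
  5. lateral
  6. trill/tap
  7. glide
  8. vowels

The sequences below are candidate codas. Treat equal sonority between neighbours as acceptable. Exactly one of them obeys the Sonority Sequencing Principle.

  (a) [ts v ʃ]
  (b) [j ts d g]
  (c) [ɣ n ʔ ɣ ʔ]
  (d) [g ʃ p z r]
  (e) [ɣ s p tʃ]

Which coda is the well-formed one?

b

(a) [ts v ʃ]: profile 2-3-3 — violates.
(b) [j ts d g]: profile 7-2-1-1 — obeys.
(c) [ɣ n ʔ ɣ ʔ]: profile 3-4-1-3-1 — violates.
(d) [g ʃ p z r]: profile 1-3-1-3-6 — violates.
(e) [ɣ s p tʃ]: profile 3-3-1-2 — violates.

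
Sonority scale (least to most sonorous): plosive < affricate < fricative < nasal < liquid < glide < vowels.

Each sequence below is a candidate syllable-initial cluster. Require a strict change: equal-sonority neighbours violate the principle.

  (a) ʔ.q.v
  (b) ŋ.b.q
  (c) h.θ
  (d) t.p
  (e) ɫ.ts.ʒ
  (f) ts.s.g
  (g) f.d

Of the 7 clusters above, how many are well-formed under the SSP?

0

(a) 1-1-3 → violates
(b) 4-1-1 → violates
(c) 3-3 → violates
(d) 1-1 → violates
(e) 5-2-3 → violates
(f) 2-3-1 → violates
(g) 3-1 → violates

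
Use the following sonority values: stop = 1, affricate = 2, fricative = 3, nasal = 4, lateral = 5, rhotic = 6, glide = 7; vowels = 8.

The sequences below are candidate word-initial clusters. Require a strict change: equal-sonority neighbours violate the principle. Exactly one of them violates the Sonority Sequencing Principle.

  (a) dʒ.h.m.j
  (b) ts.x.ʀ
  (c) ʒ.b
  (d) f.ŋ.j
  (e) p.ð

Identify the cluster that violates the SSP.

c

(a) 2-3-4-7 → obeys
(b) 2-3-6 → obeys
(c) 3-1 → violates
(d) 3-4-7 → obeys
(e) 1-3 → obeys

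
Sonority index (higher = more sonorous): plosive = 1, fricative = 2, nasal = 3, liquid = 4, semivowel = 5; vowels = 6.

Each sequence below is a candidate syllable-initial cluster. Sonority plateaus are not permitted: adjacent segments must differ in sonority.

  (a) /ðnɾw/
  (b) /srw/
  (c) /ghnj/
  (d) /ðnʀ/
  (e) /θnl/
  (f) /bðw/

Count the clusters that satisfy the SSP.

6

(a) 2-3-4-5 → obeys
(b) 2-4-5 → obeys
(c) 1-2-3-5 → obeys
(d) 2-3-4 → obeys
(e) 2-3-4 → obeys
(f) 1-2-5 → obeys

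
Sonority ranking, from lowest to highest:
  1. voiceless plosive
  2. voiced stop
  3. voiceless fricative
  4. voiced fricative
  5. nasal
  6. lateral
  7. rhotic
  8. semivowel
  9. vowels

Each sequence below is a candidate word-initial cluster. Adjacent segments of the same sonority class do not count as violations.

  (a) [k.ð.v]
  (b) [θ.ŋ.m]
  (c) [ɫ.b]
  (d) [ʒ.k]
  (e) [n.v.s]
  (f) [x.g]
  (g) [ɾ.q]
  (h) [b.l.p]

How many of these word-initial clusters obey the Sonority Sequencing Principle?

2

(a) sonority 1-4-4: well-formed.
(b) sonority 3-5-5: well-formed.
(c) sonority 6-2: ill-formed.
(d) sonority 4-1: ill-formed.
(e) sonority 5-4-3: ill-formed.
(f) sonority 3-2: ill-formed.
(g) sonority 7-1: ill-formed.
(h) sonority 2-6-1: ill-formed.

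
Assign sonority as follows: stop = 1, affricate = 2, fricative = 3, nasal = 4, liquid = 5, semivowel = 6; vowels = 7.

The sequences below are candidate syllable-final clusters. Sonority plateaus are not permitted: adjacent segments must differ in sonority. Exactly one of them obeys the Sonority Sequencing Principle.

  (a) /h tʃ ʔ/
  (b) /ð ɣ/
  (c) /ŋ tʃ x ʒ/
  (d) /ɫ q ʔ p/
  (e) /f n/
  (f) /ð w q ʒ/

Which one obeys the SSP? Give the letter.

(a) sonority 3-2-1: well-formed.
(b) sonority 3-3: ill-formed.
(c) sonority 4-2-3-3: ill-formed.
(d) sonority 5-1-1-1: ill-formed.
(e) sonority 3-4: ill-formed.
(f) sonority 3-6-1-3: ill-formed.

a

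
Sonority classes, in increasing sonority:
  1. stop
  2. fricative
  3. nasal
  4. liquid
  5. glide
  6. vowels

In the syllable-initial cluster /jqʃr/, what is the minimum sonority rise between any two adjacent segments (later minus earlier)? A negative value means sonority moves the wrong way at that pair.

-4

/j/ is a glide (sonority 5).
/q/ is a stop (sonority 1).
/ʃ/ is a fricative (sonority 2).
/r/ is a liquid (sonority 4).
/j/→/q/: change -4.
/q/→/ʃ/: change +1.
/ʃ/→/r/: change +2.
Minimum = -4.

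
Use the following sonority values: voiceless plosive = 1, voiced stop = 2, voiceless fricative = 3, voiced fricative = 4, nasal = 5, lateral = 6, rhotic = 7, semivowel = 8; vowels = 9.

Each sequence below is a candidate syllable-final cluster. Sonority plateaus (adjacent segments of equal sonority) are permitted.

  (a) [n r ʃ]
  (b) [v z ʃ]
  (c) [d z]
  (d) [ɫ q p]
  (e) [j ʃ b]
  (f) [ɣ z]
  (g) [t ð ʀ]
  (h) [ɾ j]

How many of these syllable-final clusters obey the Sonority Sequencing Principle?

4

(a) 5-7-3 → violates
(b) 4-4-3 → obeys
(c) 2-4 → violates
(d) 6-1-1 → obeys
(e) 8-3-2 → obeys
(f) 4-4 → obeys
(g) 1-4-7 → violates
(h) 7-8 → violates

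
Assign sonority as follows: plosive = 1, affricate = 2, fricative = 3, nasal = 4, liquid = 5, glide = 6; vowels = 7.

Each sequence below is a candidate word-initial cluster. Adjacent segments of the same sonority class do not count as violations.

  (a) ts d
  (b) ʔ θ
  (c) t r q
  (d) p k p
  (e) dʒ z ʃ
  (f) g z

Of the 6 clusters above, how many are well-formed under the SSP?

(a) 2-1 → violates
(b) 1-3 → obeys
(c) 1-5-1 → violates
(d) 1-1-1 → obeys
(e) 2-3-3 → obeys
(f) 1-3 → obeys

4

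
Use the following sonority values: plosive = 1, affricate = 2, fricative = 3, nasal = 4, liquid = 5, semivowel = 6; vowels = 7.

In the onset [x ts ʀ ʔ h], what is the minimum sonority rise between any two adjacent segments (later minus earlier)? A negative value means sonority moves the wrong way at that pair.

-4

/x/ is a fricative (sonority 3).
/ts/ is an affricate (sonority 2).
/ʀ/ is a liquid (sonority 5).
/ʔ/ is a plosive (sonority 1).
/h/ is a fricative (sonority 3).
/x/→/ts/: change -1.
/ts/→/ʀ/: change +3.
/ʀ/→/ʔ/: change -4.
/ʔ/→/h/: change +2.
Minimum = -4.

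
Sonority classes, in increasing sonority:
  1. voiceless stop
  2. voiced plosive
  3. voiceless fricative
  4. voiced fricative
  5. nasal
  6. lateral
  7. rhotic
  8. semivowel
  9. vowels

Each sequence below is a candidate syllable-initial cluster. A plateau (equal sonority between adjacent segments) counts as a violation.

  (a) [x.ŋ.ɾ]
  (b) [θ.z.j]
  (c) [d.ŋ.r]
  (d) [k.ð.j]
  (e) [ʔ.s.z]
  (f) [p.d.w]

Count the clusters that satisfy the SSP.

6

(a) 3-5-7 → obeys
(b) 3-4-8 → obeys
(c) 2-5-7 → obeys
(d) 1-4-8 → obeys
(e) 1-3-4 → obeys
(f) 1-2-8 → obeys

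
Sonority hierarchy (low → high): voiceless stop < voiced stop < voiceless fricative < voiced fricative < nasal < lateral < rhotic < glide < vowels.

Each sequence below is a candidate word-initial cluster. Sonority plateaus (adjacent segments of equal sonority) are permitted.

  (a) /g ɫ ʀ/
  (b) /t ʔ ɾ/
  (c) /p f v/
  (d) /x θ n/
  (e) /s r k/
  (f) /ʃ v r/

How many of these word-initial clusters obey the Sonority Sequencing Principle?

(a) sonority 2-6-7: well-formed.
(b) sonority 1-1-7: well-formed.
(c) sonority 1-3-4: well-formed.
(d) sonority 3-3-5: well-formed.
(e) sonority 3-7-1: ill-formed.
(f) sonority 3-4-7: well-formed.

5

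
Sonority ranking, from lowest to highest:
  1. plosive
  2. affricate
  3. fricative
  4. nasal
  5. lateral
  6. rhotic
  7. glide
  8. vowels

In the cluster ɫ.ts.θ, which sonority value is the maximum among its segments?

/ɫ/ is a lateral (sonority 5).
/ts/ is an affricate (sonority 2).
/θ/ is a fricative (sonority 3).
The maximum is 5.

5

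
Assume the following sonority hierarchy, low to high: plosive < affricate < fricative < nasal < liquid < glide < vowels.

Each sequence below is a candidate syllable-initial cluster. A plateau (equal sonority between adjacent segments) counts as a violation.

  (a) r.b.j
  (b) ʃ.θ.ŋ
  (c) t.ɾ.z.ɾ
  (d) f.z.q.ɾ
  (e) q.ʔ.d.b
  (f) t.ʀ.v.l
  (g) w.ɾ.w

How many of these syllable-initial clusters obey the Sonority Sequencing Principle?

0

(a) 5-1-6 → violates
(b) 3-3-4 → violates
(c) 1-5-3-5 → violates
(d) 3-3-1-5 → violates
(e) 1-1-1-1 → violates
(f) 1-5-3-5 → violates
(g) 6-5-6 → violates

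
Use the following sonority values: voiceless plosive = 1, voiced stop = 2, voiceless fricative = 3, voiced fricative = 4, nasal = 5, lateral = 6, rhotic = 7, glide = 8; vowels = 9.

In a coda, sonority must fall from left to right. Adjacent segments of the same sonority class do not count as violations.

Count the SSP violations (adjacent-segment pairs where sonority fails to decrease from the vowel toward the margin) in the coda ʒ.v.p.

/ʒ/ is a voiced fricative (sonority 4).
/v/ is a voiced fricative (sonority 4).
/p/ is a voiceless plosive (sonority 1).
/ʒ/→/v/: 4→4 (plateau, allowed) — ok.
/v/→/p/: 4→1 (falls) — ok.

0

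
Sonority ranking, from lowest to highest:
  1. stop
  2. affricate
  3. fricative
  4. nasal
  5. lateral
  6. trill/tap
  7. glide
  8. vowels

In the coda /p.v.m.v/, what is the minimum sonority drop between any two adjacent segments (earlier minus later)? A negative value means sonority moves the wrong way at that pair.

/p/: stop = 1.
/v/: fricative = 3.
/m/: nasal = 4.
/v/: fricative = 3.
/p/→/v/: change -2.
/v/→/m/: change -1.
/m/→/v/: change +1.
Minimum = -2.

-2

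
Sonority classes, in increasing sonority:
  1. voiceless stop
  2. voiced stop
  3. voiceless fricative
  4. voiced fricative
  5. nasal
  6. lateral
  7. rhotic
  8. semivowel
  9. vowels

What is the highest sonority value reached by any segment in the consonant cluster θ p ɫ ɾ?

/θ/ — voiceless fricative, sonority 3.
/p/ — voiceless stop, sonority 1.
/ɫ/ — lateral, sonority 6.
/ɾ/ — rhotic, sonority 7.
The maximum is 7.

7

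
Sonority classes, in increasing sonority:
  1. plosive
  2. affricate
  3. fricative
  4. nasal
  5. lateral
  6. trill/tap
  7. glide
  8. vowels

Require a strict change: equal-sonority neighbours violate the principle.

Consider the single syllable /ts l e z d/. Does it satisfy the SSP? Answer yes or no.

Onset: /ts/ is an affricate (sonority 2), /l/ is a lateral (sonority 5); then the nucleus /e/ (sonority 8).
Onset profile 2-5-8 — rises to the nucleus.
Coda: /z/ is a fricative (sonority 3), /d/ is a plosive (sonority 1).
Coda profile 8-3-1 — falls from the nucleus.

yes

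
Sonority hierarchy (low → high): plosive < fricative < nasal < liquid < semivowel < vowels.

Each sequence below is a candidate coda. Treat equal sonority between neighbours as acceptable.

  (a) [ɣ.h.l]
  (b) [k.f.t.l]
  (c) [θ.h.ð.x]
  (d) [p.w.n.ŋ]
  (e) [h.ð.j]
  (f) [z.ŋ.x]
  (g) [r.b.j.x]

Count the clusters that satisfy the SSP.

(a) 2-2-4 → violates
(b) 1-2-1-4 → violates
(c) 2-2-2-2 → obeys
(d) 1-5-3-3 → violates
(e) 2-2-5 → violates
(f) 2-3-2 → violates
(g) 4-1-5-2 → violates

1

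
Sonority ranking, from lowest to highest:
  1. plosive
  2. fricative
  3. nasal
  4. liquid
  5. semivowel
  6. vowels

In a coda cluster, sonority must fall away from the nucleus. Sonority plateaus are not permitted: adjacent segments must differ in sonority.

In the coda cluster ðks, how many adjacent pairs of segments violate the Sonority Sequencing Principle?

/ð/ — fricative, sonority 2.
/k/ — plosive, sonority 1.
/s/ — fricative, sonority 2.
/ð/→/k/: 2→1 (falls) — ok.
/k/→/s/: 1→2 (does not fall) — violation.

1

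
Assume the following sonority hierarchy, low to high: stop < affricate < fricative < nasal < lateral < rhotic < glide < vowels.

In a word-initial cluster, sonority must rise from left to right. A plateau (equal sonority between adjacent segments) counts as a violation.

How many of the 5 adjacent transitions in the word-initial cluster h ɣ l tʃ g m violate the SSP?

3

/h/: fricative = 3.
/ɣ/: fricative = 3.
/l/: lateral = 5.
/tʃ/: affricate = 2.
/g/: stop = 1.
/m/: nasal = 4.
/h/→/ɣ/: 3→3 (plateau) — violation.
/ɣ/→/l/: 3→5 (rises) — ok.
/l/→/tʃ/: 5→2 (does not rise) — violation.
/tʃ/→/g/: 2→1 (does not rise) — violation.
/g/→/m/: 1→4 (rises) — ok.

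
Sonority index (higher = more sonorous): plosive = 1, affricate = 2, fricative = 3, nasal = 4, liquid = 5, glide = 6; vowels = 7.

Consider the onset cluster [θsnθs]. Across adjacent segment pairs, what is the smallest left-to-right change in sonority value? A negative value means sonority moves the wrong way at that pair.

/θ/ — fricative, sonority 3.
/s/ — fricative, sonority 3.
/n/ — nasal, sonority 4.
/θ/ — fricative, sonority 3.
/s/ — fricative, sonority 3.
/θ/→/s/: change +0.
/s/→/n/: change +1.
/n/→/θ/: change -1.
/θ/→/s/: change +0.
Minimum = -1.

-1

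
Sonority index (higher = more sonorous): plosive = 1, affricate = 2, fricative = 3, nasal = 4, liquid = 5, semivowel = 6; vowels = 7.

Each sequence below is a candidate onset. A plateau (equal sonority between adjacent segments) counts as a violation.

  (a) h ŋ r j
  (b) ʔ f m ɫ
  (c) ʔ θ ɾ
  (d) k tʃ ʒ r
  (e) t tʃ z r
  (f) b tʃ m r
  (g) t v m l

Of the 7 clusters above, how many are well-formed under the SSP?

7

(a) h ŋ r j: profile 3-4-5-6 — obeys.
(b) ʔ f m ɫ: profile 1-3-4-5 — obeys.
(c) ʔ θ ɾ: profile 1-3-5 — obeys.
(d) k tʃ ʒ r: profile 1-2-3-5 — obeys.
(e) t tʃ z r: profile 1-2-3-5 — obeys.
(f) b tʃ m r: profile 1-2-4-5 — obeys.
(g) t v m l: profile 1-3-4-5 — obeys.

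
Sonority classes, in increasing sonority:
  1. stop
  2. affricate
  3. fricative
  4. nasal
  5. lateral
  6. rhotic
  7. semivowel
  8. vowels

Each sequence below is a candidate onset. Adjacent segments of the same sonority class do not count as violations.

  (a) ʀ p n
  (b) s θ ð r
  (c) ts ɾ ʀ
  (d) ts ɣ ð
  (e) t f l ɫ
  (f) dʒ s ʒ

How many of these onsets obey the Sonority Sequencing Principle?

5

(a) 6-1-4 → violates
(b) 3-3-3-6 → obeys
(c) 2-6-6 → obeys
(d) 2-3-3 → obeys
(e) 1-3-5-5 → obeys
(f) 2-3-3 → obeys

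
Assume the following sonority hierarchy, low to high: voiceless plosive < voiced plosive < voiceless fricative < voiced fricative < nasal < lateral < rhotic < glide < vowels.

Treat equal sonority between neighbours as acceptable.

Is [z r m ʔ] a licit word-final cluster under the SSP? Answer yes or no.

/z/: voiced fricative = 4.
/r/: rhotic = 7.
/m/: nasal = 5.
/ʔ/: voiceless plosive = 1.
The profile is 4-7-5-1. Between /z/ (4) and /r/ (7) sonority does not fall, so the cluster violates the SSP.

no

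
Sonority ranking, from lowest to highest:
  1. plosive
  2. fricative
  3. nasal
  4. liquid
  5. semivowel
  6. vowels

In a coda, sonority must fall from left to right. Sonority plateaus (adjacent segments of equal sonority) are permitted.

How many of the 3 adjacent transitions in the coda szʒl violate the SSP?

/s/ — fricative, sonority 2.
/z/ — fricative, sonority 2.
/ʒ/ — fricative, sonority 2.
/l/ — liquid, sonority 4.
/s/→/z/: 2→2 (plateau, allowed) — ok.
/z/→/ʒ/: 2→2 (plateau, allowed) — ok.
/ʒ/→/l/: 2→4 (does not fall) — violation.

1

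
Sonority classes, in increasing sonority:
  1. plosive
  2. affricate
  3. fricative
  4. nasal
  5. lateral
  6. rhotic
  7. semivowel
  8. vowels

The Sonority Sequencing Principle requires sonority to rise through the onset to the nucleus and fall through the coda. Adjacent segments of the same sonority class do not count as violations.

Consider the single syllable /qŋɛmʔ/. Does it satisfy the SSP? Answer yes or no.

yes

Onset: /q/ is a plosive (sonority 1), /ŋ/ is a nasal (sonority 4); then the nucleus /ɛ/ (sonority 8).
Onset profile 1-4-8 — rises to the nucleus.
Coda: /m/ is a nasal (sonority 4), /ʔ/ is a plosive (sonority 1).
Coda profile 8-4-1 — falls from the nucleus.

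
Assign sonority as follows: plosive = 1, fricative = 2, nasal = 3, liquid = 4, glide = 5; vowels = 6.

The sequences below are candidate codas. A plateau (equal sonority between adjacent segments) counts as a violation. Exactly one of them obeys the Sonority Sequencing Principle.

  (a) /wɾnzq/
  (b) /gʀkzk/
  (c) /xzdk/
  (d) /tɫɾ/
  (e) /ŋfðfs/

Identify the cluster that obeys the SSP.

a

(a) /wɾnzq/: profile 5-4-3-2-1 — obeys.
(b) /gʀkzk/: profile 1-4-1-2-1 — violates.
(c) /xzdk/: profile 2-2-1-1 — violates.
(d) /tɫɾ/: profile 1-4-4 — violates.
(e) /ŋfðfs/: profile 3-2-2-2-2 — violates.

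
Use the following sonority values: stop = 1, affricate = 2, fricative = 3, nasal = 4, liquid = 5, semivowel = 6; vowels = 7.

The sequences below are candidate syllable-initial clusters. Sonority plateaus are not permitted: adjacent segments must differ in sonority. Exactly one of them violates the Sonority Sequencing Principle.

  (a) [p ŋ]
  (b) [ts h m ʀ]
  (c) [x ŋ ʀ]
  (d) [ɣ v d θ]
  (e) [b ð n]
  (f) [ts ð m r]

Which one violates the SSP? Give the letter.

(a) 1-4 → obeys
(b) 2-3-4-5 → obeys
(c) 3-4-5 → obeys
(d) 3-3-1-3 → violates
(e) 1-3-4 → obeys
(f) 2-3-4-5 → obeys

d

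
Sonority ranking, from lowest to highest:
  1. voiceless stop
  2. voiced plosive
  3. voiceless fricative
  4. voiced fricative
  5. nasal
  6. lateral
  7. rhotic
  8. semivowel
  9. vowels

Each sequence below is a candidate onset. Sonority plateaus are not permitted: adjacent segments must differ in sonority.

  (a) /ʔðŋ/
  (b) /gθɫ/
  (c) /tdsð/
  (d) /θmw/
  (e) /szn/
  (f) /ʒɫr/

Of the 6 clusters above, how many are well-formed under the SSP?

6

(a) 1-4-5 → obeys
(b) 2-3-6 → obeys
(c) 1-2-3-4 → obeys
(d) 3-5-8 → obeys
(e) 3-4-5 → obeys
(f) 4-6-7 → obeys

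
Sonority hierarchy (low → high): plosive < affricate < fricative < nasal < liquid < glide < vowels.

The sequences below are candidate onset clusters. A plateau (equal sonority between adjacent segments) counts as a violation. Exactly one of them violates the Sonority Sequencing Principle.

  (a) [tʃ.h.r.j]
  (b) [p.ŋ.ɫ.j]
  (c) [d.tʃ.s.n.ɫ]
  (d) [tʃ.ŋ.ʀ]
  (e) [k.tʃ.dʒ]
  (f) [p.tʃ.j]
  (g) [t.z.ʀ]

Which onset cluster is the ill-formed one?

(a) [tʃ.h.r.j]: profile 2-3-5-6 — obeys.
(b) [p.ŋ.ɫ.j]: profile 1-4-5-6 — obeys.
(c) [d.tʃ.s.n.ɫ]: profile 1-2-3-4-5 — obeys.
(d) [tʃ.ŋ.ʀ]: profile 2-4-5 — obeys.
(e) [k.tʃ.dʒ]: profile 1-2-2 — violates.
(f) [p.tʃ.j]: profile 1-2-6 — obeys.
(g) [t.z.ʀ]: profile 1-3-5 — obeys.

e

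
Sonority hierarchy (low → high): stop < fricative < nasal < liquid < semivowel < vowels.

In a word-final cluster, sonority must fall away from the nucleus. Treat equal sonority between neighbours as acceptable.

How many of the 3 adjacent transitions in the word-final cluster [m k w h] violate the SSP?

/m/ — nasal, sonority 3.
/k/ — stop, sonority 1.
/w/ — semivowel, sonority 5.
/h/ — fricative, sonority 2.
/m/→/k/: 3→1 (falls) — ok.
/k/→/w/: 1→5 (does not fall) — violation.
/w/→/h/: 5→2 (falls) — ok.

1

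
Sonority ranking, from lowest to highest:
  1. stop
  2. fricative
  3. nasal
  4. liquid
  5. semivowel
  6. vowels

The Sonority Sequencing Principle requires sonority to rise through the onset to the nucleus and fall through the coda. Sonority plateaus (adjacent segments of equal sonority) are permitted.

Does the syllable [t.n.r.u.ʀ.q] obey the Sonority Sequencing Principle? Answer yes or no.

yes

Onset: /t/ is a stop (sonority 1), /n/ is a nasal (sonority 3), /r/ is a liquid (sonority 4); then the nucleus /u/ (sonority 6).
Onset profile 1-3-4-6 — rises to the nucleus.
Coda: /ʀ/ is a liquid (sonority 4), /q/ is a stop (sonority 1).
Coda profile 6-4-1 — falls from the nucleus.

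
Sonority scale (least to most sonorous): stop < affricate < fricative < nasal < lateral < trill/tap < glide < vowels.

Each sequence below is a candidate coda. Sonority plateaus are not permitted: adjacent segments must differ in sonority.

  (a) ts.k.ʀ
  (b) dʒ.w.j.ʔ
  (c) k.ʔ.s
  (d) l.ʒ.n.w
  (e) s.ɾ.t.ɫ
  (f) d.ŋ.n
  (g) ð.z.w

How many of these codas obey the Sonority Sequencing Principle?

(a) ts.k.ʀ: profile 2-1-6 — violates.
(b) dʒ.w.j.ʔ: profile 2-7-7-1 — violates.
(c) k.ʔ.s: profile 1-1-3 — violates.
(d) l.ʒ.n.w: profile 5-3-4-7 — violates.
(e) s.ɾ.t.ɫ: profile 3-6-1-5 — violates.
(f) d.ŋ.n: profile 1-4-4 — violates.
(g) ð.z.w: profile 3-3-7 — violates.

0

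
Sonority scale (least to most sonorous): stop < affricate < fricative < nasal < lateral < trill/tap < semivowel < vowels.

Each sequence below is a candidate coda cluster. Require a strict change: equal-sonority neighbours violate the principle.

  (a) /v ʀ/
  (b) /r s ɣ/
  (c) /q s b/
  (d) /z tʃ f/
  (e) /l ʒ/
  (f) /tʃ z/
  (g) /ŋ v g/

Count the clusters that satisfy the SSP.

(a) sonority 3-6: ill-formed.
(b) sonority 6-3-3: ill-formed.
(c) sonority 1-3-1: ill-formed.
(d) sonority 3-2-3: ill-formed.
(e) sonority 5-3: well-formed.
(f) sonority 2-3: ill-formed.
(g) sonority 4-3-1: well-formed.

2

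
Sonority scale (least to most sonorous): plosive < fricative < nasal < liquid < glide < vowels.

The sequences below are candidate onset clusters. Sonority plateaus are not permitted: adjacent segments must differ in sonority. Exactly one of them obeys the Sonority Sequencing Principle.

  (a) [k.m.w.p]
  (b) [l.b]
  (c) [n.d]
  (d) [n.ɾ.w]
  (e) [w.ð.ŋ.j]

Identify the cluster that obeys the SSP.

d

(a) 1-3-5-1 → violates
(b) 4-1 → violates
(c) 3-1 → violates
(d) 3-4-5 → obeys
(e) 5-2-3-5 → violates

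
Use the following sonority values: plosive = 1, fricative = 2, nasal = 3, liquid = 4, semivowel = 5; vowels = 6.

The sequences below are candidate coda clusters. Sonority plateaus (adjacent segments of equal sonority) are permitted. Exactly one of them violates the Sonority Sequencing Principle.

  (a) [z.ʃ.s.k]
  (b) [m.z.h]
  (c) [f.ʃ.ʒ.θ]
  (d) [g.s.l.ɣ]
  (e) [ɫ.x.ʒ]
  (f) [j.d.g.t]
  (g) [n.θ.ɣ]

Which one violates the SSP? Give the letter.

(a) 2-2-2-1 → obeys
(b) 3-2-2 → obeys
(c) 2-2-2-2 → obeys
(d) 1-2-4-2 → violates
(e) 4-2-2 → obeys
(f) 5-1-1-1 → obeys
(g) 3-2-2 → obeys

d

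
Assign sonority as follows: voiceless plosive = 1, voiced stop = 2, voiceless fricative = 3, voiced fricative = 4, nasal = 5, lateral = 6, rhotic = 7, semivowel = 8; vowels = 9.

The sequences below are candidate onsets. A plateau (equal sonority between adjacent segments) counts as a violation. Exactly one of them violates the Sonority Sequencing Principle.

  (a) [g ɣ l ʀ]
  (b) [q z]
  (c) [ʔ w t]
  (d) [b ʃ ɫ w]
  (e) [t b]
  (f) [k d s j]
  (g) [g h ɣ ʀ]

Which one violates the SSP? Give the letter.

(a) 2-4-6-7 → obeys
(b) 1-4 → obeys
(c) 1-8-1 → violates
(d) 2-3-6-8 → obeys
(e) 1-2 → obeys
(f) 1-2-3-8 → obeys
(g) 2-3-4-7 → obeys

c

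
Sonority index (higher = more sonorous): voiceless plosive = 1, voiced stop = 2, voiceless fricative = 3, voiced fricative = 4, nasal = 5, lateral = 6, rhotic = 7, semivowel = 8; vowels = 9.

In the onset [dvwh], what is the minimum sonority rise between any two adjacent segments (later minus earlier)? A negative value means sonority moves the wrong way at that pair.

-5

/d/ — voiced stop, sonority 2.
/v/ — voiced fricative, sonority 4.
/w/ — semivowel, sonority 8.
/h/ — voiceless fricative, sonority 3.
/d/→/v/: change +2.
/v/→/w/: change +4.
/w/→/h/: change -5.
Minimum = -5.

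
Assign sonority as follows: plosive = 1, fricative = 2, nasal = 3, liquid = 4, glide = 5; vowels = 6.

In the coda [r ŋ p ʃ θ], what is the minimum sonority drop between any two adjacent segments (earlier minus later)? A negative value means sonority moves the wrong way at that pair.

-1

/r/ is a liquid (sonority 4).
/ŋ/ is a nasal (sonority 3).
/p/ is a plosive (sonority 1).
/ʃ/ is a fricative (sonority 2).
/θ/ is a fricative (sonority 2).
/r/→/ŋ/: change +1.
/ŋ/→/p/: change +2.
/p/→/ʃ/: change -1.
/ʃ/→/θ/: change +0.
Minimum = -1.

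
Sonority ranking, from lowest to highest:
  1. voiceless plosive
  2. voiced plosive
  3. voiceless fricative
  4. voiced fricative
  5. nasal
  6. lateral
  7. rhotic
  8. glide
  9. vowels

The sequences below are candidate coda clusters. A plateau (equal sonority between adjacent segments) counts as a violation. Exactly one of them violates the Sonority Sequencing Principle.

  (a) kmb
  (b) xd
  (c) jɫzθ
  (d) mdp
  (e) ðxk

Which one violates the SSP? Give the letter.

(a) 1-5-2 → violates
(b) 3-2 → obeys
(c) 8-6-4-3 → obeys
(d) 5-2-1 → obeys
(e) 4-3-1 → obeys

a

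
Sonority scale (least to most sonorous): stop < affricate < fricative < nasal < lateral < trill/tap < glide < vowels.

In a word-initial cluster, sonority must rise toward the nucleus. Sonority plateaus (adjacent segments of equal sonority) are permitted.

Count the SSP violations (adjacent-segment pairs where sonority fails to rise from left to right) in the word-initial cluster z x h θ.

0

/z/ — fricative, sonority 3.
/x/ — fricative, sonority 3.
/h/ — fricative, sonority 3.
/θ/ — fricative, sonority 3.
/z/→/x/: 3→3 (plateau, allowed) — ok.
/x/→/h/: 3→3 (plateau, allowed) — ok.
/h/→/θ/: 3→3 (plateau, allowed) — ok.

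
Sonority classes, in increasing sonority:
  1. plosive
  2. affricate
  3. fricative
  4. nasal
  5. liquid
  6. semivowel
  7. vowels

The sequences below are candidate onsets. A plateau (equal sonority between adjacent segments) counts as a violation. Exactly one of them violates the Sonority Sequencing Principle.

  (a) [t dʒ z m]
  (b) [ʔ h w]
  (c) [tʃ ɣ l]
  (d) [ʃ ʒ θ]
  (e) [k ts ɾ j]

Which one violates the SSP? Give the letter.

d

(a) [t dʒ z m]: profile 1-2-3-4 — obeys.
(b) [ʔ h w]: profile 1-3-6 — obeys.
(c) [tʃ ɣ l]: profile 2-3-5 — obeys.
(d) [ʃ ʒ θ]: profile 3-3-3 — violates.
(e) [k ts ɾ j]: profile 1-2-5-6 — obeys.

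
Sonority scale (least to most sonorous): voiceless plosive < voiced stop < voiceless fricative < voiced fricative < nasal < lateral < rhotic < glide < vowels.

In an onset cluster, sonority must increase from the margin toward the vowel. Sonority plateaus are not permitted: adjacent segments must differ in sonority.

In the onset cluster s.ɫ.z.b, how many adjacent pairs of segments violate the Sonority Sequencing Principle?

2

/s/ is a voiceless fricative (sonority 3).
/ɫ/ is a lateral (sonority 6).
/z/ is a voiced fricative (sonority 4).
/b/ is a voiced stop (sonority 2).
/s/→/ɫ/: 3→6 (rises) — ok.
/ɫ/→/z/: 6→4 (does not rise) — violation.
/z/→/b/: 4→2 (does not rise) — violation.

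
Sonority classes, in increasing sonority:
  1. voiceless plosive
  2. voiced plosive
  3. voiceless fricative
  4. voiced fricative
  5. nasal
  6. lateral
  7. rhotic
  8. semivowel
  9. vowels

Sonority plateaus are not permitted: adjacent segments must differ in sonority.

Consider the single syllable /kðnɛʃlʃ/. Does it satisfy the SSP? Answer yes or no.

Onset: /k/ is a voiceless plosive (sonority 1), /ð/ is a voiced fricative (sonority 4), /n/ is a nasal (sonority 5); then the nucleus /ɛ/ (sonority 9).
Onset profile 1-4-5-9 — rises to the nucleus.
Coda: /ʃ/ is a voiceless fricative (sonority 3), /l/ is a lateral (sonority 6), /ʃ/ is a voiceless fricative (sonority 3).
Coda profile 9-3-6-3 — does not strictly fall throughout.

no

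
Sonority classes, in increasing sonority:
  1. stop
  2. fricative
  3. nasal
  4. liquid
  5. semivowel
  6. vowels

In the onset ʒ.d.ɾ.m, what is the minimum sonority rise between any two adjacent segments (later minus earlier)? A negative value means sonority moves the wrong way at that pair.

-1

/ʒ/ is a fricative (sonority 2).
/d/ is a stop (sonority 1).
/ɾ/ is a liquid (sonority 4).
/m/ is a nasal (sonority 3).
/ʒ/→/d/: change -1.
/d/→/ɾ/: change +3.
/ɾ/→/m/: change -1.
Minimum = -1.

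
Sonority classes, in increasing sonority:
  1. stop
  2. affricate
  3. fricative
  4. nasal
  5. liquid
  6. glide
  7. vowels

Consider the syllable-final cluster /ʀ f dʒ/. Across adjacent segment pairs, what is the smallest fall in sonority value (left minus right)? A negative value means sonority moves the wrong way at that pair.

1

/ʀ/: liquid = 5.
/f/: fricative = 3.
/dʒ/: affricate = 2.
/ʀ/→/f/: change +2.
/f/→/dʒ/: change +1.
Minimum = 1.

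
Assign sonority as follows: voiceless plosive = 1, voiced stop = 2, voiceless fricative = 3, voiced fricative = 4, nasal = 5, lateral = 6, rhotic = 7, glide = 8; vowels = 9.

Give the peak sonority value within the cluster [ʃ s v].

/ʃ/: voiceless fricative = 3.
/s/: voiceless fricative = 3.
/v/: voiced fricative = 4.
The maximum is 4.

4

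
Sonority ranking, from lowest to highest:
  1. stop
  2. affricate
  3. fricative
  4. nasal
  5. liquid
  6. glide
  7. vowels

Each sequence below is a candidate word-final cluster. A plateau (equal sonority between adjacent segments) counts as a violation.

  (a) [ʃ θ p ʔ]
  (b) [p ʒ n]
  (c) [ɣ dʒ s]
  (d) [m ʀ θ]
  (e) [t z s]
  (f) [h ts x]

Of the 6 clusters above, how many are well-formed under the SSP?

(a) 3-3-1-1 → violates
(b) 1-3-4 → violates
(c) 3-2-3 → violates
(d) 4-5-3 → violates
(e) 1-3-3 → violates
(f) 3-2-3 → violates

0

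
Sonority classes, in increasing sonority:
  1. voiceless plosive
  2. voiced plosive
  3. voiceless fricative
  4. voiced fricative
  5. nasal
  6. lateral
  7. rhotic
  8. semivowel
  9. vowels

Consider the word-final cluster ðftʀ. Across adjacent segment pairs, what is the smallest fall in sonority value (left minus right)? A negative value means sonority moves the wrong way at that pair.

-6

/ð/ — voiced fricative, sonority 4.
/f/ — voiceless fricative, sonority 3.
/t/ — voiceless plosive, sonority 1.
/ʀ/ — rhotic, sonority 7.
/ð/→/f/: change +1.
/f/→/t/: change +2.
/t/→/ʀ/: change -6.
Minimum = -6.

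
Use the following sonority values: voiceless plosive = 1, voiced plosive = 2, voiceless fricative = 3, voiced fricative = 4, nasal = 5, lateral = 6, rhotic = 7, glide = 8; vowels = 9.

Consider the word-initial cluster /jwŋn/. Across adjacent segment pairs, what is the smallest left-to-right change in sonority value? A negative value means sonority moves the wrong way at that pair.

-3

/j/ is a glide (sonority 8).
/w/ is a glide (sonority 8).
/ŋ/ is a nasal (sonority 5).
/n/ is a nasal (sonority 5).
/j/→/w/: change +0.
/w/→/ŋ/: change -3.
/ŋ/→/n/: change +0.
Minimum = -3.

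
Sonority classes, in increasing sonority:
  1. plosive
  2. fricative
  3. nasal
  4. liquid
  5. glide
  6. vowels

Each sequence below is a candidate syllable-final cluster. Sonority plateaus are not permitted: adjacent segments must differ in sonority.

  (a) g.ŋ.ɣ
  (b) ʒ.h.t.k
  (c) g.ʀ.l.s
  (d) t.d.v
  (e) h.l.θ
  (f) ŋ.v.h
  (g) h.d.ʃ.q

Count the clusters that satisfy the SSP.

(a) g.ŋ.ɣ: profile 1-3-2 — violates.
(b) ʒ.h.t.k: profile 2-2-1-1 — violates.
(c) g.ʀ.l.s: profile 1-4-4-2 — violates.
(d) t.d.v: profile 1-1-2 — violates.
(e) h.l.θ: profile 2-4-2 — violates.
(f) ŋ.v.h: profile 3-2-2 — violates.
(g) h.d.ʃ.q: profile 2-1-2-1 — violates.

0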